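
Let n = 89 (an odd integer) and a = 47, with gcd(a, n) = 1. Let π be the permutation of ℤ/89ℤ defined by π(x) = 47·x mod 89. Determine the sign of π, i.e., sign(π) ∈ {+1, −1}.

Orbit of 16 under x↦47x: [16, 40, 11, 72, 2, 5, 57]… (length divides ord_89(47)).
Decompose π into cycles: lengths [44, 44, 1] (3 cycles, including the fixed point 0).
3 cycles on 89: each ℓ→(−1)^(ℓ−1), product (−1)^86 = +1.
Check: (47/89) = +1 by Zolotarev.

+1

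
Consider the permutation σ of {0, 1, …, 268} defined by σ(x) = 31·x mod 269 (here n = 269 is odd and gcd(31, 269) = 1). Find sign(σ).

Orbit of 196 under x↦31x: [196, 158, 56, 122, 16, 227, 43]… (length divides ord_269(31)).
Cycle lengths of π_31 on ℤ/269ℤ: [268, 1]; 2 cycles in total.
n − c = 269 − 2 = 267; sign = (−1)^267 = -1.
(31|269)_J = -1 (Zolotarev's lemma cross-check).

-1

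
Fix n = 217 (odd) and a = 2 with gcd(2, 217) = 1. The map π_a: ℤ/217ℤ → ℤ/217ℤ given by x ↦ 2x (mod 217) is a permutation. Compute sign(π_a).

Orbit of 4 under x↦2x: [4, 8, 16, 32, 64, 128, 39]… (length divides ord_217(2)).
Decompose π into cycles: lengths [15, 15, 15, 15, 15, 15, 15, 15, 15, 15, 15, 15, 5, 5, 5, 5, 5, 5, 3, 3, 1] (21 cycles, including the fixed point 0).
217 − 21 = 196 transpositions; sign(π) = (−1)^196 = +1.

+1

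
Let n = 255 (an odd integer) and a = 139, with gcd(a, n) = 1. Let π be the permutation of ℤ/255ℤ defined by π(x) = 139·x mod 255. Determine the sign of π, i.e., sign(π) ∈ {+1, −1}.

Trace 106: π^k(106) = [106, 199, 121, 244, 1, 139, 196] for k=0..6.
The orbit structure of x ↦ 139x mod 255: 24 orbits of sizes [16, 16, 16, 16, 16, 16, 16, 16, 16, 16, 16, 16, 16, 16, 16, 2, 2, 2, 2, 2, 2, 1, 1, 1].
24 cycles on 255: each ℓ→(−1)^(ℓ−1), product (−1)^231 = -1.

-1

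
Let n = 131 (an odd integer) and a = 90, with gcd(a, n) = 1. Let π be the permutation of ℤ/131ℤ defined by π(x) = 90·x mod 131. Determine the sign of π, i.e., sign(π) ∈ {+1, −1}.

Start at x=16: 16 → 130 → 41 → 22 → 15 → 40 → 63 → … (one orbit).
Cycle lengths of π_90 on ℤ/131ℤ: [130, 1]; 2 cycles in total.
Σ(ℓ_i−1) = 131−2 = 129; sign = (−1)^129 = -1.
The Jacobi symbol (90|131) = -1 (Zolotarev) agrees.

-1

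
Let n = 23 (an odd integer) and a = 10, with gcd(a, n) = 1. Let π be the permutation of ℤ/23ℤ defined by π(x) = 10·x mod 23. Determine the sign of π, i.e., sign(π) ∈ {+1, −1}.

Start at x=1: 1 → 10 → 8 → 11 → 18 → 19 → 6 → … (one orbit).
The orbit structure of x ↦ 10x mod 23: 2 orbits of sizes [22, 1].
Σ(ℓ_i−1) = 23−2 = 21; sign = (−1)^21 = -1.
Via Zolotarev, sign(π_{10}) = (10|23) = -1.

-1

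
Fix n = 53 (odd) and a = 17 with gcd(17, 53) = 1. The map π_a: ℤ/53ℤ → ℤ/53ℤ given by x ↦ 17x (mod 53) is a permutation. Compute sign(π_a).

+1

Orbit of 24 under x↦17x: [24, 37, 46, 40, 44, 6, 49]… (length divides ord_53(17)).
Cycle type of π: 26×2 + 1; total 3 cycles.
sign(π) = (−1)^{n − #cycles} = (−1)^{53−3} = (−1)^50 = +1.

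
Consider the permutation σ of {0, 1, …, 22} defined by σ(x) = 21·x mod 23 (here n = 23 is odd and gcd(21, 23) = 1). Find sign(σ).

Trace 9: π^k(9) = [9, 5, 13, 20, 6, 11, 1] for k=0..6.
π_21 has 2 disjoint cycles with lengths [22, 1] on {0,…,22}.
2 cycles on 23: each ℓ→(−1)^(ℓ−1), product (−1)^21 = -1.
(21|23)_J = -1 (Zolotarev's lemma cross-check).

-1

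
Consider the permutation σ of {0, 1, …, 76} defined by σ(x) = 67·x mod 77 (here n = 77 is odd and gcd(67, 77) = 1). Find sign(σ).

+1

Start at x=23: 23 → 1 → 67 → 23 (one orbit).
33 cycles of lengths [3, 3, 3, 3, 3, 3, 3, 3, 3, 3, 3, 3, 3, 3, 3, 3, 3, 3, 3, 3, 3, 3, 1, 1, 1, 1, 1, 1, 1, 1, 1, 1, 1].
n − c = 77 − 33 = 44; sign = (−1)^44 = +1.
Via Zolotarev, sign(π_{67}) = (67|77) = +1.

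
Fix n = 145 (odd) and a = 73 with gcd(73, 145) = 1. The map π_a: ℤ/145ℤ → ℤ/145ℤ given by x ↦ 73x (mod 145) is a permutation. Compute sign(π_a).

Trace 36: π^k(36) = [36, 18, 9, 77, 111, 128, 64] for k=0..6.
7 cycles of lengths [28, 28, 28, 28, 28, 4, 1].
7 cycles on 145: each ℓ→(−1)^(ℓ−1), product (−1)^138 = +1.
Check: (73/145) = +1 by Zolotarev.

+1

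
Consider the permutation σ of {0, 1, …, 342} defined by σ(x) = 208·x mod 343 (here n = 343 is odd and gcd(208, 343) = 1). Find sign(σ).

-1

Trace 165: π^k(165) = [165, 20, 44, 234, 309, 131, 151] for k=0..6.
The orbit structure of x ↦ 208x mod 343: 4 orbits of sizes [294, 42, 6, 1].
Σ(ℓ_i−1) = 343−4 = 339; sign = (−1)^339 = -1.
Zolotarev: (208|343) = -1, matching the cycle-count sign.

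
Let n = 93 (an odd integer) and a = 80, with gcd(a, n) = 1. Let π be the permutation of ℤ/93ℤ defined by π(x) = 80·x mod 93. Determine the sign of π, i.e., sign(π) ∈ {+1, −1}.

Trace 35: π^k(35) = [35, 10, 56, 16, 71, 7, 2] for k=0..6.
6 cycles of lengths [30, 30, 15, 15, 2, 1].
sign(π) = (−1)^{n − #cycles} = (−1)^{93−6} = (−1)^87 = -1.

-1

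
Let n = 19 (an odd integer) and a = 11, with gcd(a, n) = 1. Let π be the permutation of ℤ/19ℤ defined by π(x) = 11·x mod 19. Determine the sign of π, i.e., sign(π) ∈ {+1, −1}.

+1

Orbit of 7 under x↦11x: [7, 1, 11]… (length divides ord_19(11)).
Decompose π into cycles: lengths [3, 3, 3, 3, 3, 3, 1] (7 cycles, including the fixed point 0).
sign(π) = (−1)^{n − #cycles} = (−1)^{19−7} = (−1)^12 = +1.
(11|19)_J = +1 (Zolotarev's lemma cross-check).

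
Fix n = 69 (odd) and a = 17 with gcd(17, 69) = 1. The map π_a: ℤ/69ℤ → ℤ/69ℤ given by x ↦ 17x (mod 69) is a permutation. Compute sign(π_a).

Trace 44: π^k(44) = [44, 58, 20, 64, 53, 4, 68] for k=0..6.
5 cycles of lengths [22, 22, 22, 2, 1].
5 cycles on 69: each ℓ→(−1)^(ℓ−1), product (−1)^64 = +1.

+1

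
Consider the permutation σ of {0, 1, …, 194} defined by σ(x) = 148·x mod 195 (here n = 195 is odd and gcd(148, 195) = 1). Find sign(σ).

Trace 148: π^k(148) = [148, 64, 112, 1] for k=0..3.
The orbit structure of x ↦ 148x mod 195: 51 orbits of sizes [4, 4, 4, 4, 4, 4, 4, 4, 4, 4, 4, 4, 4, 4, 4, 4, 4, 4, 4, 4, 4, 4, 4, 4, 4, 4, 4, 4, 4, 4, 4, 4, 4, 4, 4, 4, 4, 4, 4, 4, 4, 4, 4, 4, 4, 4, 4, 4, 1, 1, 1].
With 51 cycles on 195 points, sign = (−1)^{195−51} = +1.

+1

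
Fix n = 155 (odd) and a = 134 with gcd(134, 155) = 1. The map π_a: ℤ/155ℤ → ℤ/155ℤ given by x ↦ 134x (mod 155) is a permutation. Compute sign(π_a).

Trace 49: π^k(49) = [49, 56, 64, 51, 14, 16, 129] for k=0..6.
Cycle type of π: 30×4 + 15×2 + 2×2 + 1; total 9 cycles.
sign(π) = (−1)^{n − #cycles} = (−1)^{155−9} = (−1)^146 = +1.

+1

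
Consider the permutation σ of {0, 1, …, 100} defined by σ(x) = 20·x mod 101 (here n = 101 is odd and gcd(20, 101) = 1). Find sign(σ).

+1

Start at x=24: 24 → 76 → 5 → 100 → 81 → 4 → 80 → … (one orbit).
Decompose π into cycles: lengths [50, 50, 1] (3 cycles, including the fixed point 0).
With 3 cycles on 101 points, sign = (−1)^{101−3} = +1.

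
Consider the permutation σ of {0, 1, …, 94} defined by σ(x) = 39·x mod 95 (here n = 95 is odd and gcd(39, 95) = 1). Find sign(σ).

+1

Start at x=39: 39 → 1 → 39 (one orbit).
The orbit structure of x ↦ 39x mod 95: 57 orbits of sizes [2, 2, 2, 2, 2, 2, 2, 2, 2, 2, 2, 2, 2, 2, 2, 2, 2, 2, 2, 2, 2, 2, 2, 2, 2, 2, 2, 2, 2, 2, 2, 2, 2, 2, 2, 2, 2, 2, 1, 1, 1, 1, 1, 1, 1, 1, 1, 1, 1, 1, 1, 1, 1, 1, 1, 1, 1].
57 cycles on 95: each ℓ→(−1)^(ℓ−1), product (−1)^38 = +1.
The Jacobi symbol (39|95) = +1 (Zolotarev) agrees.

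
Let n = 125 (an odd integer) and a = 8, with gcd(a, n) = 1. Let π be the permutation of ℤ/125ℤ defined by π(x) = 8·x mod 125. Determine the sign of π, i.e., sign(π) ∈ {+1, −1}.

-1

Trace 107: π^k(107) = [107, 106, 98, 34, 22, 51, 33] for k=0..6.
Decompose π into cycles: lengths [100, 20, 4, 1] (4 cycles, including the fixed point 0).
n − c = 125 − 4 = 121; sign = (−1)^121 = -1.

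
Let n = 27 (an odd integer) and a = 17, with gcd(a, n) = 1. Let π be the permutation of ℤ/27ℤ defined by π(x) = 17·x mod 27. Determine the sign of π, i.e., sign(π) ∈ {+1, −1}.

Trace 10: π^k(10) = [10, 8, 1, 17, 19, 26] for k=0..5.
Cycle type of π: 6×3 + 2×4 + 1; total 8 cycles.
Σ(ℓ_i−1) = 27−8 = 19; sign = (−1)^19 = -1.

-1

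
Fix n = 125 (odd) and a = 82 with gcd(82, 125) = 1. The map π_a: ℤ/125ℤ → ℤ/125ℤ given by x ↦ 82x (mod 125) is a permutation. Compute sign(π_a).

-1

Start at x=7: 7 → 74 → 68 → 76 → 107 → 24 → 93 → … (one orbit).
Cycle lengths of π_82 on ℤ/125ℤ: [20, 20, 20, 20, 20, 4, 4, 4, 4, 4, 4, 1]; 12 cycles in total.
n − c = 125 − 12 = 113; sign = (−1)^113 = -1.
Zolotarev: (82|125) = -1, matching the cycle-count sign.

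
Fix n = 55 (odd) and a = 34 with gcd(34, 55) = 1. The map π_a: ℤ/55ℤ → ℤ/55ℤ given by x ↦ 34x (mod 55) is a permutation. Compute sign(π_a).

+1

Orbit of 34 under x↦34x: [34, 1]… (length divides ord_55(34)).
33 cycles of lengths [2, 2, 2, 2, 2, 2, 2, 2, 2, 2, 2, 2, 2, 2, 2, 2, 2, 2, 2, 2, 2, 2, 1, 1, 1, 1, 1, 1, 1, 1, 1, 1, 1].
n − c = 55 − 33 = 22; sign = (−1)^22 = +1.
The Jacobi symbol (34|55) = +1 (Zolotarev) agrees.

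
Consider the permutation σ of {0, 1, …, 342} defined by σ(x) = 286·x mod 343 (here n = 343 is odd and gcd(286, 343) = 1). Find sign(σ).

-1

Start at x=15: 15 → 174 → 29 → 62 → 239 → 97 → 302 → … (one orbit).
The orbit structure of x ↦ 286x mod 343: 10 orbits of sizes [98, 98, 98, 14, 14, 14, 2, 2, 2, 1].
sign(π) = (−1)^{n − #cycles} = (−1)^{343−10} = (−1)^333 = -1.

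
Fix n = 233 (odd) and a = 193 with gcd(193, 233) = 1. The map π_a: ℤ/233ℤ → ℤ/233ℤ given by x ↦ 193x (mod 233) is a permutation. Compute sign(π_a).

-1

Trace 220: π^k(220) = [220, 54, 170, 190, 89, 168, 37] for k=0..6.
Decompose π into cycles: lengths [232, 1] (2 cycles, including the fixed point 0).
sign(π) = (−1)^{n − #cycles} = (−1)^{233−2} = (−1)^231 = -1.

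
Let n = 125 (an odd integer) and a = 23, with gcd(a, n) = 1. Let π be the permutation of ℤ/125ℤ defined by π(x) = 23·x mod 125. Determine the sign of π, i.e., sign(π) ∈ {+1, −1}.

Start at x=29: 29 → 42 → 91 → 93 → 14 → 72 → 31 → … (one orbit).
Cycle type of π: 100 + 20 + 4 + 1; total 4 cycles.
4 cycles on 125: each ℓ→(−1)^(ℓ−1), product (−1)^121 = -1.
Check: (23/125) = -1 by Zolotarev.

-1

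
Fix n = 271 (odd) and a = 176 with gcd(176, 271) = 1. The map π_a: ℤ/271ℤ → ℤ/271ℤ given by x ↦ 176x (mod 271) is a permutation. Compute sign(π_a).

Trace 82: π^k(82) = [82, 69, 220, 238, 154, 4, 162] for k=0..6.
3 cycles of lengths [135, 135, 1].
Σ(ℓ_i−1) = 271−3 = 268; sign = (−1)^268 = +1.
Check: (176/271) = +1 by Zolotarev.

+1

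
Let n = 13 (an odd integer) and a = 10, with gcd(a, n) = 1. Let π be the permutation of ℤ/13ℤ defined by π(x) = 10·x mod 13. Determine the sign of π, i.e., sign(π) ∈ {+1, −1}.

Orbit of 9 under x↦10x: [9, 12, 3, 4, 1, 10]… (length divides ord_13(10)).
Decompose π into cycles: lengths [6, 6, 1] (3 cycles, including the fixed point 0).
13 − 3 = 10 transpositions; sign(π) = (−1)^10 = +1.
Check: (10/13) = +1 by Zolotarev.

+1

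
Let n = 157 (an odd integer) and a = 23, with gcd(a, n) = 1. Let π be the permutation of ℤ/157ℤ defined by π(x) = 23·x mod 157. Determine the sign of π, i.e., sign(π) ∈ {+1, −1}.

-1

Trace 134: π^k(134) = [134, 99, 79, 90, 29, 39, 112] for k=0..6.
4 cycles of lengths [52, 52, 52, 1].
n − c = 157 − 4 = 153; sign = (−1)^153 = -1.
The Jacobi symbol (23|157) = -1 (Zolotarev) agrees.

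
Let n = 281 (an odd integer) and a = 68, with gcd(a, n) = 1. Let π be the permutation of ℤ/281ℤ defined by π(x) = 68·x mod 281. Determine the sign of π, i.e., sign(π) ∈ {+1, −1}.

Trace 53: π^k(53) = [53, 232, 40, 191, 62, 1, 68] for k=0..6.
Cycle lengths of π_68 on ℤ/281ℤ: [20, 20, 20, 20, 20, 20, 20, 20, 20, 20, 20, 20, 20, 20, 1]; 15 cycles in total.
n − c = 281 − 15 = 266; sign = (−1)^266 = +1.
Via Zolotarev, sign(π_{68}) = (68|281) = +1.

+1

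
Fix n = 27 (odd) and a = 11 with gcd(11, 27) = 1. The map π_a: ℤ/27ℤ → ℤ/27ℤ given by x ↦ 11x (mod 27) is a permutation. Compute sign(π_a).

Start at x=11: 11 → 13 → 8 → 7 → 23 → 10 → 2 → … (one orbit).
Decompose π into cycles: lengths [18, 6, 2, 1] (4 cycles, including the fixed point 0).
n − c = 27 − 4 = 23; sign = (−1)^23 = -1.

-1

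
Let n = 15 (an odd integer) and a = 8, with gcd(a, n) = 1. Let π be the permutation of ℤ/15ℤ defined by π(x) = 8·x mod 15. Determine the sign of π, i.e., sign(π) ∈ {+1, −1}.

Start at x=1: 1 → 8 → 4 → 2 → 1 (one orbit).
Cycle lengths of π_8 on ℤ/15ℤ: [4, 4, 4, 2, 1]; 5 cycles in total.
15 − 5 = 10 transpositions; sign(π) = (−1)^10 = +1.

+1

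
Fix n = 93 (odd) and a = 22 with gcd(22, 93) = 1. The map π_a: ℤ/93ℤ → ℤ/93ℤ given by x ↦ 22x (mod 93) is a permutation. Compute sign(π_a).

-1

Start at x=64: 64 → 13 → 7 → 61 → 40 → 43 → 16 → … (one orbit).
Decompose π into cycles: lengths [30, 30, 30, 1, 1, 1] (6 cycles, including the fixed point 0).
With 6 cycles on 93 points, sign = (−1)^{93−6} = -1.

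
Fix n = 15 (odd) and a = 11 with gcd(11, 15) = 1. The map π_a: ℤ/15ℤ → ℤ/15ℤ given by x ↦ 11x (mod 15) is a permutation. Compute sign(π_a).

-1

Trace 1: π^k(1) = [1, 11] for k=0..1.
Decompose π into cycles: lengths [2, 2, 2, 2, 2, 1, 1, 1, 1, 1] (10 cycles, including the fixed point 0).
15 − 10 = 5 transpositions; sign(π) = (−1)^5 = -1.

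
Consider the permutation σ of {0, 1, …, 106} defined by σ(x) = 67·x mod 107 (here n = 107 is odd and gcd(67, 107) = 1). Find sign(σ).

Orbit of 103 under x↦67x: [103, 53, 20, 56, 7, 41, 72]… (length divides ord_107(67)).
The orbit structure of x ↦ 67x mod 107: 2 orbits of sizes [106, 1].
sign(π) = (−1)^{n − #cycles} = (−1)^{107−2} = (−1)^105 = -1.
Zolotarev: (67|107) = -1, matching the cycle-count sign.

-1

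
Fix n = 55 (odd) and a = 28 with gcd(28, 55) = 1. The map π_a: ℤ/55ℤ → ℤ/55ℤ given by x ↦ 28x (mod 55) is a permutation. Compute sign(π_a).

Trace 28: π^k(28) = [28, 14, 7, 31, 43, 49, 52] for k=0..6.
π_28 has 5 disjoint cycles with lengths [20, 20, 10, 4, 1] on {0,…,54}.
n − c = 55 − 5 = 50; sign = (−1)^50 = +1.
(28|55)_J = +1 (Zolotarev's lemma cross-check).

+1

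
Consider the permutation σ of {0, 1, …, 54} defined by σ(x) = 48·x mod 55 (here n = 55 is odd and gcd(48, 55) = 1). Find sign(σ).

-1

Trace 31: π^k(31) = [31, 3, 34, 37, 16, 53, 14] for k=0..6.
Decompose π into cycles: lengths [20, 20, 5, 5, 4, 1] (6 cycles, including the fixed point 0).
With 6 cycles on 55 points, sign = (−1)^{55−6} = -1.
Zolotarev: (48|55) = -1, matching the cycle-count sign.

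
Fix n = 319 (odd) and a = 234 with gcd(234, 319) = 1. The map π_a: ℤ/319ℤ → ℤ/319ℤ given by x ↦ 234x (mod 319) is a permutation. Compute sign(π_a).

-1

Start at x=53: 53 → 280 → 125 → 221 → 36 → 130 → 115 → … (one orbit).
Decompose π into cycles: lengths [140, 140, 28, 5, 5, 1] (6 cycles, including the fixed point 0).
319 − 6 = 313 transpositions; sign(π) = (−1)^313 = -1.
Check: (234/319) = -1 by Zolotarev.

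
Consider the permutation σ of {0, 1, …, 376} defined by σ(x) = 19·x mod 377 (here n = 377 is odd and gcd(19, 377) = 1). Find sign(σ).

Start at x=283: 283 → 99 → 373 → 301 → 64 → 85 → 107 → … (one orbit).
π_19 has 7 disjoint cycles with lengths [84, 84, 84, 84, 28, 12, 1] on {0,…,376}.
Σ(ℓ_i−1) = 377−7 = 370; sign = (−1)^370 = +1.

+1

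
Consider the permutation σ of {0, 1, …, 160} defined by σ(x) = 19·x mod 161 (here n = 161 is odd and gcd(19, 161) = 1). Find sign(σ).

+1

Orbit of 141 under x↦19x: [141, 103, 25, 153, 9, 10, 29]… (length divides ord_161(19)).
The orbit structure of x ↦ 19x mod 161: 5 orbits of sizes [66, 66, 22, 6, 1].
Σ(ℓ_i−1) = 161−5 = 156; sign = (−1)^156 = +1.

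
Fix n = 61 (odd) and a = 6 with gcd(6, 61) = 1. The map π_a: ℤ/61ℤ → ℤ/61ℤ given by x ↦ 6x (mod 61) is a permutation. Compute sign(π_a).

-1

Start at x=36: 36 → 33 → 15 → 29 → 52 → 7 → 42 → … (one orbit).
π_6 has 2 disjoint cycles with lengths [60, 1] on {0,…,60}.
sign(π) = (−1)^{n − #cycles} = (−1)^{61−2} = (−1)^59 = -1.
The Jacobi symbol (6|61) = -1 (Zolotarev) agrees.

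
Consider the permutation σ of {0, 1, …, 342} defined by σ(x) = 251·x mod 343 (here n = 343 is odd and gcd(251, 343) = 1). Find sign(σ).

Orbit of 148 under x↦251x: [148, 104, 36, 118, 120, 279, 57]… (length divides ord_343(251)).
Cycle type of π: 98×3 + 14×3 + 2×3 + 1; total 10 cycles.
Σ(ℓ_i−1) = 343−10 = 333; sign = (−1)^333 = -1.
Via Zolotarev, sign(π_{251}) = (251|343) = -1.

-1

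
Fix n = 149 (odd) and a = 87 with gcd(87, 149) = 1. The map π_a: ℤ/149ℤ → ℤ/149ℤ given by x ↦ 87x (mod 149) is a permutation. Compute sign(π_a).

Start at x=133: 133 → 98 → 33 → 40 → 53 → 141 → 49 → … (one orbit).
The orbit structure of x ↦ 87x mod 149: 2 orbits of sizes [148, 1].
With 2 cycles on 149 points, sign = (−1)^{149−2} = -1.
Zolotarev: (87|149) = -1, matching the cycle-count sign.

-1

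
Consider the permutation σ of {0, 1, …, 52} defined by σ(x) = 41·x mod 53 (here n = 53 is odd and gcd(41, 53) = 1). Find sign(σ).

Start at x=31: 31 → 52 → 12 → 15 → 32 → 40 → 50 → … (one orbit).
Decompose π into cycles: lengths [52, 1] (2 cycles, including the fixed point 0).
53 − 2 = 51 transpositions; sign(π) = (−1)^51 = -1.
Via Zolotarev, sign(π_{41}) = (41|53) = -1.

-1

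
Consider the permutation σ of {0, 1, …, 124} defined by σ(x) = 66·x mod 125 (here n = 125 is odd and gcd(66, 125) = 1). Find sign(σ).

+1

Orbit of 41 under x↦66x: [41, 81, 96, 86, 51, 116, 31]… (length divides ord_125(66)).
π_66 has 13 disjoint cycles with lengths [25, 25, 25, 25, 5, 5, 5, 5, 1, 1, 1, 1, 1] on {0,…,124}.
Σ(ℓ_i−1) = 125−13 = 112; sign = (−1)^112 = +1.
Check: (66/125) = +1 by Zolotarev.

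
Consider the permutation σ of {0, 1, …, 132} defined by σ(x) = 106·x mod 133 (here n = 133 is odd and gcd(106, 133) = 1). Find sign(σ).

+1

Trace 64: π^k(64) = [64, 1, 106] for k=0..2.
Decompose π into cycles: lengths [3, 3, 3, 3, 3, 3, 3, 3, 3, 3, 3, 3, 3, 3, 3, 3, 3, 3, 3, 3, 3, 3, 3, 3, 3, 3, 3, 3, 3, 3, 3, 3, 3, 3, 3, 3, 3, 3, 3, 3, 3, 3, 1, 1, 1, 1, 1, 1, 1] (49 cycles, including the fixed point 0).
Σ(ℓ_i−1) = 133−49 = 84; sign = (−1)^84 = +1.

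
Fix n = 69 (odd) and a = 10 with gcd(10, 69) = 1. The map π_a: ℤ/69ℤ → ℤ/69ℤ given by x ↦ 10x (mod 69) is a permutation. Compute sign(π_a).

-1

Orbit of 55 under x↦10x: [55, 67, 49, 7, 1, 10, 31]… (length divides ord_69(10)).
6 cycles of lengths [22, 22, 22, 1, 1, 1].
With 6 cycles on 69 points, sign = (−1)^{69−6} = -1.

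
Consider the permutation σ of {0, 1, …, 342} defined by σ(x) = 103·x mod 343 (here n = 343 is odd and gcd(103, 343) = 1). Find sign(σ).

Orbit of 93 under x↦103x: [93, 318, 169, 257, 60, 6, 275]… (length divides ord_343(103)).
The orbit structure of x ↦ 103x mod 343: 4 orbits of sizes [294, 42, 6, 1].
4 cycles on 343: each ℓ→(−1)^(ℓ−1), product (−1)^339 = -1.
Check: (103/343) = -1 by Zolotarev.

-1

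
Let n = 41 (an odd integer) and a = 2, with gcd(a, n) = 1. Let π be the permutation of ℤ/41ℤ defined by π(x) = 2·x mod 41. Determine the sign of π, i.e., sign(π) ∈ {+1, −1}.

Orbit of 16 under x↦2x: [16, 32, 23, 5, 10, 20, 40]… (length divides ord_41(2)).
Cycle lengths of π_2 on ℤ/41ℤ: [20, 20, 1]; 3 cycles in total.
sign(π) = (−1)^{n − #cycles} = (−1)^{41−3} = (−1)^38 = +1.
Zolotarev: (2|41) = +1, matching the cycle-count sign.

+1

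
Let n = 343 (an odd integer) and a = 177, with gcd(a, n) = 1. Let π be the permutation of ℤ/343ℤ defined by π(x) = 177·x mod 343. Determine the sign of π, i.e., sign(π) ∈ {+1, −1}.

+1

Start at x=50: 50 → 275 → 312 → 1 → 177 → 116 → 295 → … (one orbit).
Cycle type of π: 21×14 + 3×16 + 1; total 31 cycles.
343 − 31 = 312 transpositions; sign(π) = (−1)^312 = +1.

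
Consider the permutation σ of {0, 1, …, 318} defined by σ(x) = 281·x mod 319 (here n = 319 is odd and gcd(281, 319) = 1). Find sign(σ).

-1

Trace 310: π^k(310) = [310, 23, 83, 36, 227, 306, 175] for k=0..6.
The orbit structure of x ↦ 281x mod 319: 10 orbits of sizes [70, 70, 70, 70, 10, 7, 7, 7, 7, 1].
319 − 10 = 309 transpositions; sign(π) = (−1)^309 = -1.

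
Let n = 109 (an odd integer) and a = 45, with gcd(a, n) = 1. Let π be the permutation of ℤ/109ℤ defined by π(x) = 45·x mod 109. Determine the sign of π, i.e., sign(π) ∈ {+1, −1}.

+1

Start at x=63: 63 → 1 → 45 → 63 (one orbit).
Decompose π into cycles: lengths [3, 3, 3, 3, 3, 3, 3, 3, 3, 3, 3, 3, 3, 3, 3, 3, 3, 3, 3, 3, 3, 3, 3, 3, 3, 3, 3, 3, 3, 3, 3, 3, 3, 3, 3, 3, 1] (37 cycles, including the fixed point 0).
37 cycles on 109: each ℓ→(−1)^(ℓ−1), product (−1)^72 = +1.
Zolotarev: (45|109) = +1, matching the cycle-count sign.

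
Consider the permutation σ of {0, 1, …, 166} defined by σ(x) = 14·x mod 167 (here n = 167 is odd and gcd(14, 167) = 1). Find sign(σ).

+1

Trace 49: π^k(49) = [49, 18, 85, 21, 127, 108, 9] for k=0..6.
The orbit structure of x ↦ 14x mod 167: 3 orbits of sizes [83, 83, 1].
Σ(ℓ_i−1) = 167−3 = 164; sign = (−1)^164 = +1.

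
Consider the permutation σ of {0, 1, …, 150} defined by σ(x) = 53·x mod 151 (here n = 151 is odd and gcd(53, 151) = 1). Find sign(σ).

-1

Trace 94: π^k(94) = [94, 150, 98, 60, 9, 24, 64] for k=0..6.
Cycle lengths of π_53 on ℤ/151ℤ: [50, 50, 50, 1]; 4 cycles in total.
Σ(ℓ_i−1) = 151−4 = 147; sign = (−1)^147 = -1.
Check: (53/151) = -1 by Zolotarev.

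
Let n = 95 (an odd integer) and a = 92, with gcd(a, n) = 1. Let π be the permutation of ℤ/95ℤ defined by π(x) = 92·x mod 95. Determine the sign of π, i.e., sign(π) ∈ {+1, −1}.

Trace 47: π^k(47) = [47, 49, 43, 61, 7, 74, 63] for k=0..6.
Decompose π into cycles: lengths [36, 36, 9, 9, 4, 1] (6 cycles, including the fixed point 0).
6 cycles on 95: each ℓ→(−1)^(ℓ−1), product (−1)^89 = -1.
Via Zolotarev, sign(π_{92}) = (92|95) = -1.

-1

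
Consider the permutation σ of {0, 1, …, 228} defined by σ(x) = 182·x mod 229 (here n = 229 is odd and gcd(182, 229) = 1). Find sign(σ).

Orbit of 228 under x↦182x: [228, 47, 81, 86, 80, 133, 161]… (length divides ord_229(182)).
π_182 has 2 disjoint cycles with lengths [228, 1] on {0,…,228}.
2 cycles on 229: each ℓ→(−1)^(ℓ−1), product (−1)^227 = -1.
Via Zolotarev, sign(π_{182}) = (182|229) = -1.

-1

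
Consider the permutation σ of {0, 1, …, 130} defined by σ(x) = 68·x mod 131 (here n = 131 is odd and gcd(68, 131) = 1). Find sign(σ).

Start at x=79: 79 → 1 → 68 → 39 → 32 → 80 → 69 → … (one orbit).
Cycle type of π: 26×5 + 1; total 6 cycles.
n − c = 131 − 6 = 125; sign = (−1)^125 = -1.

-1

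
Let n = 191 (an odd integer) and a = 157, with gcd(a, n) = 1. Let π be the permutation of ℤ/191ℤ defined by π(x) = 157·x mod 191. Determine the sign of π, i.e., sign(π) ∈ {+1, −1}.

-1

Start at x=151: 151 → 23 → 173 → 39 → 11 → 8 → 110 → … (one orbit).
Decompose π into cycles: lengths [190, 1] (2 cycles, including the fixed point 0).
n − c = 191 − 2 = 189; sign = (−1)^189 = -1.
The Jacobi symbol (157|191) = -1 (Zolotarev) agrees.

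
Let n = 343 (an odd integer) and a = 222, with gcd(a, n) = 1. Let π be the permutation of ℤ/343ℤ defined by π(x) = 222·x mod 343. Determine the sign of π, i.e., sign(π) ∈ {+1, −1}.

-1

Start at x=255: 255 → 15 → 243 → 95 → 167 → 30 → 143 → … (one orbit).
Cycle type of π: 294 + 42 + 6 + 1; total 4 cycles.
n − c = 343 − 4 = 339; sign = (−1)^339 = -1.
(222|343)_J = -1 (Zolotarev's lemma cross-check).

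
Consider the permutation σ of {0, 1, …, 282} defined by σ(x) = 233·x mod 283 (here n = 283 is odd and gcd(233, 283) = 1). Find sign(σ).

+1

Trace 93: π^k(93) = [93, 161, 157, 74, 262, 201, 138] for k=0..6.
Cycle lengths of π_233 on ℤ/283ℤ: [141, 141, 1]; 3 cycles in total.
sign(π) = (−1)^{n − #cycles} = (−1)^{283−3} = (−1)^280 = +1.
(233|283)_J = +1 (Zolotarev's lemma cross-check).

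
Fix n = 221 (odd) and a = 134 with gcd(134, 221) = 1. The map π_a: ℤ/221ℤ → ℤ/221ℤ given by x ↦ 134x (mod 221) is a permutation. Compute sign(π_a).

+1

Orbit of 118 under x↦134x: [118, 121, 81, 25, 35, 49, 157]… (length divides ord_221(134)).
13 cycles of lengths [24, 24, 24, 24, 24, 24, 24, 24, 8, 8, 6, 6, 1].
221 − 13 = 208 transpositions; sign(π) = (−1)^208 = +1.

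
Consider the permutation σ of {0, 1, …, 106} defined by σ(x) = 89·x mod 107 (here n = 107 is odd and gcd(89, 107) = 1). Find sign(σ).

Start at x=13: 13 → 87 → 39 → 47 → 10 → 34 → 30 → … (one orbit).
Cycle lengths of π_89 on ℤ/107ℤ: [53, 53, 1]; 3 cycles in total.
sign(π) = (−1)^{n − #cycles} = (−1)^{107−3} = (−1)^104 = +1.

+1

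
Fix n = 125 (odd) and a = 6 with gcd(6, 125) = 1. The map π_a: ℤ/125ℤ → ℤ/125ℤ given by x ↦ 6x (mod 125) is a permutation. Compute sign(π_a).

+1

Orbit of 71 under x↦6x: [71, 51, 56, 86, 16, 96, 76]… (length divides ord_125(6)).
13 cycles of lengths [25, 25, 25, 25, 5, 5, 5, 5, 1, 1, 1, 1, 1].
13 cycles on 125: each ℓ→(−1)^(ℓ−1), product (−1)^112 = +1.
The Jacobi symbol (6|125) = +1 (Zolotarev) agrees.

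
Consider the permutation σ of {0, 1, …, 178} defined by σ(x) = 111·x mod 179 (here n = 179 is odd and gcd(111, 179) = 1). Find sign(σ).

-1

Trace 26: π^k(26) = [26, 22, 115, 56, 130, 110, 38] for k=0..6.
Cycle lengths of π_111 on ℤ/179ℤ: [178, 1]; 2 cycles in total.
2 cycles on 179: each ℓ→(−1)^(ℓ−1), product (−1)^177 = -1.
The Jacobi symbol (111|179) = -1 (Zolotarev) agrees.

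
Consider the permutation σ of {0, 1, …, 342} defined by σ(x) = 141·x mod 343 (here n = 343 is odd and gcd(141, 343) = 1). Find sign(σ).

Orbit of 211 under x↦141x: [211, 253, 1, 141, 330, 225, 169]… (length divides ord_343(141)).
Cycle type of π: 49×6 + 7×6 + 1×7; total 19 cycles.
sign(π) = (−1)^{n − #cycles} = (−1)^{343−19} = (−1)^324 = +1.

+1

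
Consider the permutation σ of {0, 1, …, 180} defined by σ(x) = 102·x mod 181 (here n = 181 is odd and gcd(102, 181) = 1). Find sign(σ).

Orbit of 145 under x↦102x: [145, 129, 126, 1, 102, 87, 5]… (length divides ord_181(102)).
5 cycles of lengths [45, 45, 45, 45, 1].
n − c = 181 − 5 = 176; sign = (−1)^176 = +1.

+1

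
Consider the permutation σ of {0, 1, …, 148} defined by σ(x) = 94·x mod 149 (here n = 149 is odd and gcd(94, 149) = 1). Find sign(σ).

Start at x=70: 70 → 24 → 21 → 37 → 51 → 26 → 60 → … (one orbit).
Cycle lengths of π_94 on ℤ/149ℤ: [148, 1]; 2 cycles in total.
n − c = 149 − 2 = 147; sign = (−1)^147 = -1.

-1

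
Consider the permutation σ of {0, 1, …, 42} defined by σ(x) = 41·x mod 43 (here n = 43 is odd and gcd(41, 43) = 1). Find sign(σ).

+1

Trace 21: π^k(21) = [21, 1, 41, 4, 35, 16, 11] for k=0..6.
Cycle type of π: 7×6 + 1; total 7 cycles.
sign(π) = (−1)^{n − #cycles} = (−1)^{43−7} = (−1)^36 = +1.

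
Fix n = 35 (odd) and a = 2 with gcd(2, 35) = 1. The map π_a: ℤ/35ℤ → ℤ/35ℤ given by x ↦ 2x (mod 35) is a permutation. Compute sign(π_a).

Start at x=16: 16 → 32 → 29 → 23 → 11 → 22 → 9 → … (one orbit).
The orbit structure of x ↦ 2x mod 35: 6 orbits of sizes [12, 12, 4, 3, 3, 1].
n − c = 35 − 6 = 29; sign = (−1)^29 = -1.
Check: (2/35) = -1 by Zolotarev.

-1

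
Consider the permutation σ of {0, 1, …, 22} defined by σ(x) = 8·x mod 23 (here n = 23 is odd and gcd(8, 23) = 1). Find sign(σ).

+1

Trace 8: π^k(8) = [8, 18, 6, 2, 16, 13, 12] for k=0..6.
Cycle type of π: 11×2 + 1; total 3 cycles.
With 3 cycles on 23 points, sign = (−1)^{23−3} = +1.
Zolotarev: (8|23) = +1, matching the cycle-count sign.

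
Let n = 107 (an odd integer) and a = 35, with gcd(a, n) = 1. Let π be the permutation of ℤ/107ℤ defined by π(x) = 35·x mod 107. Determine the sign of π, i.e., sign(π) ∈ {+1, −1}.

Orbit of 4 under x↦35x: [4, 33, 85, 86, 14, 62, 30]… (length divides ord_107(35)).
3 cycles of lengths [53, 53, 1].
Σ(ℓ_i−1) = 107−3 = 104; sign = (−1)^104 = +1.
Via Zolotarev, sign(π_{35}) = (35|107) = +1.

+1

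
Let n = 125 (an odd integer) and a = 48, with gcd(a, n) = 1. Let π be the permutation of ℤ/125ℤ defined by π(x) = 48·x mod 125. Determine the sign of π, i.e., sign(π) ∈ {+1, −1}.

Orbit of 89 under x↦48x: [89, 22, 56, 63, 24, 27, 46]… (length divides ord_125(48)).
Cycle type of π: 100 + 20 + 4 + 1; total 4 cycles.
Σ(ℓ_i−1) = 125−4 = 121; sign = (−1)^121 = -1.
Via Zolotarev, sign(π_{48}) = (48|125) = -1.

-1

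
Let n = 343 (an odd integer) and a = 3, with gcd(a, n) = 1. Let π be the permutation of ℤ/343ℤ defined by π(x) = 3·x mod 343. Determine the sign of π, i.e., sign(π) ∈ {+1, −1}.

-1

Orbit of 298 under x↦3x: [298, 208, 281, 157, 128, 41, 123]… (length divides ord_343(3)).
Cycle type of π: 294 + 42 + 6 + 1; total 4 cycles.
343 − 4 = 339 transpositions; sign(π) = (−1)^339 = -1.
Via Zolotarev, sign(π_{3}) = (3|343) = -1.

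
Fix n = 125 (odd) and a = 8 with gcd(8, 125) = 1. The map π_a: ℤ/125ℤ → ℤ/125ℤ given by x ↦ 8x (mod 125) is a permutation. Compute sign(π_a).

-1

Start at x=92: 92 → 111 → 13 → 104 → 82 → 31 → 123 → … (one orbit).
The orbit structure of x ↦ 8x mod 125: 4 orbits of sizes [100, 20, 4, 1].
125 − 4 = 121 transpositions; sign(π) = (−1)^121 = -1.
Check: (8/125) = -1 by Zolotarev.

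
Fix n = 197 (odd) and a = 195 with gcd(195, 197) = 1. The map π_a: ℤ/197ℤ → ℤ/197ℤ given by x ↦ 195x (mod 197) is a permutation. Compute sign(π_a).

Start at x=132: 132 → 130 → 134 → 126 → 142 → 110 → 174 → … (one orbit).
Cycle type of π: 196 + 1; total 2 cycles.
2 cycles on 197: each ℓ→(−1)^(ℓ−1), product (−1)^195 = -1.
Via Zolotarev, sign(π_{195}) = (195|197) = -1.

-1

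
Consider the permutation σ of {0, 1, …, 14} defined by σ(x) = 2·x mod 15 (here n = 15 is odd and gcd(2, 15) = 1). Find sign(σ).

+1

Start at x=1: 1 → 2 → 4 → 8 → 1 (one orbit).
The orbit structure of x ↦ 2x mod 15: 5 orbits of sizes [4, 4, 4, 2, 1].
15 − 5 = 10 transpositions; sign(π) = (−1)^10 = +1.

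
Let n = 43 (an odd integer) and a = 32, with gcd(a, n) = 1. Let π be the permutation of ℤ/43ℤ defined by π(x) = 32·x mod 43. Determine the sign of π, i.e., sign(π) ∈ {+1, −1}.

-1

Orbit of 42 under x↦32x: [42, 11, 8, 41, 22, 16, 39]… (length divides ord_43(32)).
Decompose π into cycles: lengths [14, 14, 14, 1] (4 cycles, including the fixed point 0).
43 − 4 = 39 transpositions; sign(π) = (−1)^39 = -1.
Check: (32/43) = -1 by Zolotarev.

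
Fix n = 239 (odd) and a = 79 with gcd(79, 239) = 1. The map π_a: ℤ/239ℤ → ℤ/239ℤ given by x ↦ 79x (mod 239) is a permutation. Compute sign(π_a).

Start at x=139: 139 → 226 → 168 → 127 → 234 → 83 → 104 → … (one orbit).
Decompose π into cycles: lengths [238, 1] (2 cycles, including the fixed point 0).
239 − 2 = 237 transpositions; sign(π) = (−1)^237 = -1.
The Jacobi symbol (79|239) = -1 (Zolotarev) agrees.

-1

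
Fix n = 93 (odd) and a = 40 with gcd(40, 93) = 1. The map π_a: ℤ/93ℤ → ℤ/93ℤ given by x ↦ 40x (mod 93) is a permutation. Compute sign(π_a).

Start at x=70: 70 → 10 → 28 → 4 → 67 → 76 → 64 → … (one orbit).
Decompose π into cycles: lengths [15, 15, 15, 15, 15, 15, 1, 1, 1] (9 cycles, including the fixed point 0).
Σ(ℓ_i−1) = 93−9 = 84; sign = (−1)^84 = +1.

+1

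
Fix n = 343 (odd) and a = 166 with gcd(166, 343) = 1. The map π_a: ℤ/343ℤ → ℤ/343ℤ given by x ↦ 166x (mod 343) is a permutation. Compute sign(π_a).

-1

Orbit of 129 under x↦166x: [129, 148, 215, 18, 244, 30, 178]… (length divides ord_343(166)).
π_166 has 16 disjoint cycles with lengths [42, 42, 42, 42, 42, 42, 42, 6, 6, 6, 6, 6, 6, 6, 6, 1] on {0,…,342}.
Σ(ℓ_i−1) = 343−16 = 327; sign = (−1)^327 = -1.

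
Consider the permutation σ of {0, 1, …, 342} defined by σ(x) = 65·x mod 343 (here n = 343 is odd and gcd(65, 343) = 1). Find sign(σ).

+1

Orbit of 37 under x↦65x: [37, 4, 260, 93, 214, 190, 2]… (length divides ord_343(65)).
Cycle type of π: 147×2 + 21×2 + 3×2 + 1; total 7 cycles.
With 7 cycles on 343 points, sign = (−1)^{343−7} = +1.
(65|343)_J = +1 (Zolotarev's lemma cross-check).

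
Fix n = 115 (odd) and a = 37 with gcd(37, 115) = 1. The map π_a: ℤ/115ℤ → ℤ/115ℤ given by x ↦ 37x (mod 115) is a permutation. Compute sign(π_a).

+1

Orbit of 96 under x↦37x: [96, 102, 94, 28, 1, 37, 104]… (length divides ord_115(37)).
Cycle type of π: 44×2 + 22 + 4 + 1; total 5 cycles.
sign(π) = (−1)^{n − #cycles} = (−1)^{115−5} = (−1)^110 = +1.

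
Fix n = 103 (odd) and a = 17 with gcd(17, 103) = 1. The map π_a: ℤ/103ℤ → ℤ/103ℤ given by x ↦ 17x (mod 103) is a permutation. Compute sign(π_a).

Trace 29: π^k(29) = [29, 81, 38, 28, 64, 58, 59] for k=0..6.
3 cycles of lengths [51, 51, 1].
sign(π) = (−1)^{n − #cycles} = (−1)^{103−3} = (−1)^100 = +1.
Via Zolotarev, sign(π_{17}) = (17|103) = +1.

+1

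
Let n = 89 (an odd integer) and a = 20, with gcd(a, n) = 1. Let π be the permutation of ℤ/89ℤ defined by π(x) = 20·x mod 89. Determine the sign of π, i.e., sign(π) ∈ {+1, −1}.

Orbit of 40 under x↦20x: [40, 88, 69, 45, 10, 22, 84]… (length divides ord_89(20)).
Decompose π into cycles: lengths [44, 44, 1] (3 cycles, including the fixed point 0).
3 cycles on 89: each ℓ→(−1)^(ℓ−1), product (−1)^86 = +1.
Zolotarev: (20|89) = +1, matching the cycle-count sign.

+1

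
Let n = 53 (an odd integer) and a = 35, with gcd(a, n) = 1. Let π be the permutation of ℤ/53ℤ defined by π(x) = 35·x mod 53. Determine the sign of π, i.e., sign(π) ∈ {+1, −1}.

Start at x=3: 3 → 52 → 18 → 47 → 2 → 17 → 12 → … (one orbit).
Cycle lengths of π_35 on ℤ/53ℤ: [52, 1]; 2 cycles in total.
sign(π) = (−1)^{n − #cycles} = (−1)^{53−2} = (−1)^51 = -1.

-1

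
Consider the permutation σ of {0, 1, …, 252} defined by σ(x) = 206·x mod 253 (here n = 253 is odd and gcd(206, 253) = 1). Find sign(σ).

Trace 68: π^k(68) = [68, 93, 183, 1, 206, 185, 160] for k=0..6.
35 cycles of lengths [10, 10, 10, 10, 10, 10, 10, 10, 10, 10, 10, 10, 10, 10, 10, 10, 10, 10, 10, 10, 10, 10, 10, 2, 2, 2, 2, 2, 2, 2, 2, 2, 2, 2, 1].
35 cycles on 253: each ℓ→(−1)^(ℓ−1), product (−1)^218 = +1.
(206|253)_J = +1 (Zolotarev's lemma cross-check).

+1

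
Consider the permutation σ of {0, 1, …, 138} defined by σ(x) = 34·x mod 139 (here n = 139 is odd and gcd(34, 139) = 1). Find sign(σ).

Orbit of 52 under x↦34x: [52, 100, 64, 91, 36, 112, 55]… (length divides ord_139(34)).
Cycle type of π: 23×6 + 1; total 7 cycles.
139 − 7 = 132 transpositions; sign(π) = (−1)^132 = +1.

+1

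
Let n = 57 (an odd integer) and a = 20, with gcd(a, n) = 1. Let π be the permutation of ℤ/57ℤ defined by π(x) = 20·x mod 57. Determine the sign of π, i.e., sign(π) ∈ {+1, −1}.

-1

Orbit of 1 under x↦20x: [1, 20]… (length divides ord_57(20)).
π_20 has 38 disjoint cycles with lengths [2, 2, 2, 2, 2, 2, 2, 2, 2, 2, 2, 2, 2, 2, 2, 2, 2, 2, 2, 1, 1, 1, 1, 1, 1, 1, 1, 1, 1, 1, 1, 1, 1, 1, 1, 1, 1, 1] on {0,…,56}.
57 − 38 = 19 transpositions; sign(π) = (−1)^19 = -1.
(20|57)_J = -1 (Zolotarev's lemma cross-check).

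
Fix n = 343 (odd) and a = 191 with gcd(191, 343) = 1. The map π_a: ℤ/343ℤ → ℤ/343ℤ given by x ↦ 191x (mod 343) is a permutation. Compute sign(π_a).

+1

Orbit of 30 under x↦191x: [30, 242, 260, 268, 81, 36, 16]… (length divides ord_343(191)).
The orbit structure of x ↦ 191x mod 343: 7 orbits of sizes [147, 147, 21, 21, 3, 3, 1].
7 cycles on 343: each ℓ→(−1)^(ℓ−1), product (−1)^336 = +1.
Via Zolotarev, sign(π_{191}) = (191|343) = +1.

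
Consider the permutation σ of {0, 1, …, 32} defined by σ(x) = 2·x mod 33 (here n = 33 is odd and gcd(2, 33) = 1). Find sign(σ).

+1

Trace 17: π^k(17) = [17, 1, 2, 4, 8, 16, 32] for k=0..6.
5 cycles of lengths [10, 10, 10, 2, 1].
With 5 cycles on 33 points, sign = (−1)^{33−5} = +1.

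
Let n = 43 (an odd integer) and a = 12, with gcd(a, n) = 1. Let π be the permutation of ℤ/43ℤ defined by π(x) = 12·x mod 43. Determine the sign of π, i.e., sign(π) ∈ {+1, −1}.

Orbit of 15 under x↦12x: [15, 8, 10, 34, 21, 37, 14]… (length divides ord_43(12)).
2 cycles of lengths [42, 1].
sign(π) = (−1)^{n − #cycles} = (−1)^{43−2} = (−1)^41 = -1.
The Jacobi symbol (12|43) = -1 (Zolotarev) agrees.

-1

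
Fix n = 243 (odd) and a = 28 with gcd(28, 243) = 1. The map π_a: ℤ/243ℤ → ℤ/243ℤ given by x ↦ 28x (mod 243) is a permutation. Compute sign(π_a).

Start at x=109: 109 → 136 → 163 → 190 → 217 → 1 → 28 → … (one orbit).
The orbit structure of x ↦ 28x mod 243: 63 orbits of sizes [9, 9, 9, 9, 9, 9, 9, 9, 9, 9, 9, 9, 9, 9, 9, 9, 9, 9, 3, 3, 3, 3, 3, 3, 3, 3, 3, 3, 3, 3, 3, 3, 3, 3, 3, 3, 1, 1, 1, 1, 1, 1, 1, 1, 1, 1, 1, 1, 1, 1, 1, 1, 1, 1, 1, 1, 1, 1, 1, 1, 1, 1, 1].
With 63 cycles on 243 points, sign = (−1)^{243−63} = +1.
Via Zolotarev, sign(π_{28}) = (28|243) = +1.

+1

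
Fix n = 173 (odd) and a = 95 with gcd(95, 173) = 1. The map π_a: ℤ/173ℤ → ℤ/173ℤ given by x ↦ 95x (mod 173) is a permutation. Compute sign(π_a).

Trace 139: π^k(139) = [139, 57, 52, 96, 124, 16, 136] for k=0..6.
π_95 has 5 disjoint cycles with lengths [43, 43, 43, 43, 1] on {0,…,172}.
173 − 5 = 168 transpositions; sign(π) = (−1)^168 = +1.
(95|173)_J = +1 (Zolotarev's lemma cross-check).

+1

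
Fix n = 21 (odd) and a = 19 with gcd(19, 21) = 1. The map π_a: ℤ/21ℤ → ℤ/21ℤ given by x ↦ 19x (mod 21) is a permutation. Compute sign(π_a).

Trace 1: π^k(1) = [1, 19, 4, 13, 16, 10] for k=0..5.
The orbit structure of x ↦ 19x mod 21: 6 orbits of sizes [6, 6, 6, 1, 1, 1].
6 cycles on 21: each ℓ→(−1)^(ℓ−1), product (−1)^15 = -1.
Zolotarev: (19|21) = -1, matching the cycle-count sign.

-1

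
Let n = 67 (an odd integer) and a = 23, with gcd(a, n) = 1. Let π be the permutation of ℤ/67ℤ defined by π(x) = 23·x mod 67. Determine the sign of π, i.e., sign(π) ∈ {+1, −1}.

Trace 33: π^k(33) = [33, 22, 37, 47, 9, 6, 4] for k=0..6.
Cycle type of π: 33×2 + 1; total 3 cycles.
Σ(ℓ_i−1) = 67−3 = 64; sign = (−1)^64 = +1.
(23|67)_J = +1 (Zolotarev's lemma cross-check).

+1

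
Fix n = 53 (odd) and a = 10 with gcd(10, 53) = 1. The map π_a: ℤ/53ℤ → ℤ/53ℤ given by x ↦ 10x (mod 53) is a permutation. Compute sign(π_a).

+1

Orbit of 13 under x↦10x: [13, 24, 28, 15, 44, 16, 1]… (length divides ord_53(10)).
Decompose π into cycles: lengths [13, 13, 13, 13, 1] (5 cycles, including the fixed point 0).
5 cycles on 53: each ℓ→(−1)^(ℓ−1), product (−1)^48 = +1.
Via Zolotarev, sign(π_{10}) = (10|53) = +1.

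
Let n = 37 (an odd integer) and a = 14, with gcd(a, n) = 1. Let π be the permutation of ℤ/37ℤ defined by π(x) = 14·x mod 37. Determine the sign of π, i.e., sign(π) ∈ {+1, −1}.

-1

Trace 6: π^k(6) = [6, 10, 29, 36, 23, 26, 31] for k=0..6.
Decompose π into cycles: lengths [12, 12, 12, 1] (4 cycles, including the fixed point 0).
4 cycles on 37: each ℓ→(−1)^(ℓ−1), product (−1)^33 = -1.
The Jacobi symbol (14|37) = -1 (Zolotarev) agrees.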